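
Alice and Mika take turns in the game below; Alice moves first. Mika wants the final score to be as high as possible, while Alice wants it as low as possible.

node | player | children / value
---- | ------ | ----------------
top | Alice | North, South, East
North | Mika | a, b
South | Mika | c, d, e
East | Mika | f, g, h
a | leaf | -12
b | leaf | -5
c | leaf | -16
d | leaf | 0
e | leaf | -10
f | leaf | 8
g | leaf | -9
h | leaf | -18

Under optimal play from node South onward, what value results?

0

South (Mika): max(-16, 0, -10) = 0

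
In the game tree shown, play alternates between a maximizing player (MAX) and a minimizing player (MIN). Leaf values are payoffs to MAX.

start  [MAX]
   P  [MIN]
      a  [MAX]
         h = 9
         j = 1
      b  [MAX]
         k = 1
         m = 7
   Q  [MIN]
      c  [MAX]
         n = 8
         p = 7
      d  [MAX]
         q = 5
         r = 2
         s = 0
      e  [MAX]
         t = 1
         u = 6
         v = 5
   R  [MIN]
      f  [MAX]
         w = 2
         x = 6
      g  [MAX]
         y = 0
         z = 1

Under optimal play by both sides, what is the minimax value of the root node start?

a (MAX): max(9, 1) = 9
b (MAX): max(1, 7) = 7
P (MIN): min(9, 7) = 7
c (MAX): max(8, 7) = 8
d (MAX): max(5, 2, 0) = 5
e (MAX): max(1, 6, 5) = 6
Q (MIN): min(8, 5, 6) = 5
f (MAX): max(2, 6) = 6
g (MAX): max(0, 1) = 1
R (MIN): min(6, 1) = 1
start (MAX): max(7, 5, 1) = 7

7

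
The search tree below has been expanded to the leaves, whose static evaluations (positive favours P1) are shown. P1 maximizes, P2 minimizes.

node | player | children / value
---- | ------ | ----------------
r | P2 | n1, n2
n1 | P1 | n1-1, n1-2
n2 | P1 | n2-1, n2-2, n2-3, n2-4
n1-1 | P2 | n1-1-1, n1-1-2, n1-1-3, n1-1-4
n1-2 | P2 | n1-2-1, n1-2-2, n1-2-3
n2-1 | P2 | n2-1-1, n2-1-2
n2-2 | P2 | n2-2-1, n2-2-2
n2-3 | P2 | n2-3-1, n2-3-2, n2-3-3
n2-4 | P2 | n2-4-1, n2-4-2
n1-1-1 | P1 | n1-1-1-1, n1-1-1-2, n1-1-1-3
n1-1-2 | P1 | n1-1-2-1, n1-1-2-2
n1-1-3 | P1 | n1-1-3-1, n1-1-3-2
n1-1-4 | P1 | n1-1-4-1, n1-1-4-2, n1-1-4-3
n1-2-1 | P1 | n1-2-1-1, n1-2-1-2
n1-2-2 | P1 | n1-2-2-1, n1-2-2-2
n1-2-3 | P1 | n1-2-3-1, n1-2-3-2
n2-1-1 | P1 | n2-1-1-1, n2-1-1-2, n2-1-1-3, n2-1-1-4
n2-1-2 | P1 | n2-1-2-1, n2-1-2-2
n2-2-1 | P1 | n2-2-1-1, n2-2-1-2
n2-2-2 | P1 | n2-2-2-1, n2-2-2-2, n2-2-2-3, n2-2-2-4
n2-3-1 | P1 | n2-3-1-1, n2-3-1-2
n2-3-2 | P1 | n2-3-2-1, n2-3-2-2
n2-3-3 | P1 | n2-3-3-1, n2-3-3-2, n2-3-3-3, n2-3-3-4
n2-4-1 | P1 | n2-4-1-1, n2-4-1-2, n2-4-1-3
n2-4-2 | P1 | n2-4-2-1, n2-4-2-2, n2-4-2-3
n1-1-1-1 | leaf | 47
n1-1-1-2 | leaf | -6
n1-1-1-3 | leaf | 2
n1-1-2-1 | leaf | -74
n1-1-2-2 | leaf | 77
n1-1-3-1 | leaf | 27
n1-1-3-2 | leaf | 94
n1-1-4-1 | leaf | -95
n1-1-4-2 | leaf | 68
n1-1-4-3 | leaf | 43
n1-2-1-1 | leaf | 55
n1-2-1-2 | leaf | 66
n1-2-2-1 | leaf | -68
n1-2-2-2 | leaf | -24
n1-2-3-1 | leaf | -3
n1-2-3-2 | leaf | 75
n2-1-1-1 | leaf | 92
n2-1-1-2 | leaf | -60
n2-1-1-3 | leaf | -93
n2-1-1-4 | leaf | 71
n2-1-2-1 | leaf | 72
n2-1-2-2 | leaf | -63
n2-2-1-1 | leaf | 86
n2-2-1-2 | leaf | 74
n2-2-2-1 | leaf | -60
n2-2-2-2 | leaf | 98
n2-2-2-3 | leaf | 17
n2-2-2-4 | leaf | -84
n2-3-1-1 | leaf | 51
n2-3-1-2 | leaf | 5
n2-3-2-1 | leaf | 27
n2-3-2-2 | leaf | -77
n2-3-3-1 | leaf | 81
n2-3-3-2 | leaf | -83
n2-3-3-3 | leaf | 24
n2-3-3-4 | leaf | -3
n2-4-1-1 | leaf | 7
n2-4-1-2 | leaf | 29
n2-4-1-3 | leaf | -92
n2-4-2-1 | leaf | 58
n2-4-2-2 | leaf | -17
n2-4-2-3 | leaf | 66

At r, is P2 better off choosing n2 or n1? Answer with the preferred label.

n1

n2-1-1 (P1): max(92, -60, -93, 71) = 92
n2-1-2 (P1): max(72, -63) = 72
n2-1 (P2): min(92, 72) = 72
n2-2-1 (P1): max(86, 74) = 86
n2-2-2 (P1): max(-60, 98, 17, -84) = 98
n2-2 (P2): min(86, 98) = 86
n2-3-1 (P1): max(51, 5) = 51
n2-3-2 (P1): max(27, -77) = 27
n2-3-3 (P1): max(81, -83, 24, -3) = 81
n2-3 (P2): min(51, 27, 81) = 27
n2-4-1 (P1): max(7, 29, -92) = 29
n2-4-2 (P1): max(58, -17, 66) = 66
n2-4 (P2): min(29, 66) = 29
n2 (P1): max(72, 86, 27, 29) = 86
n1-1-1 (P1): max(47, -6, 2) = 47
n1-1-2 (P1): max(-74, 77) = 77
n1-1-3 (P1): max(27, 94) = 94
n1-1-4 (P1): max(-95, 68, 43) = 68
n1-1 (P2): min(47, 77, 94, 68) = 47
n1-2-1 (P1): max(55, 66) = 66
n1-2-2 (P1): max(-68, -24) = -24
n1-2-3 (P1): max(-3, 75) = 75
n1-2 (P2): min(66, -24, 75) = -24
n1 (P1): max(47, -24) = 47
P2 prefers the lower value; n2=86, n1=47. n1 is better since 47 < 86.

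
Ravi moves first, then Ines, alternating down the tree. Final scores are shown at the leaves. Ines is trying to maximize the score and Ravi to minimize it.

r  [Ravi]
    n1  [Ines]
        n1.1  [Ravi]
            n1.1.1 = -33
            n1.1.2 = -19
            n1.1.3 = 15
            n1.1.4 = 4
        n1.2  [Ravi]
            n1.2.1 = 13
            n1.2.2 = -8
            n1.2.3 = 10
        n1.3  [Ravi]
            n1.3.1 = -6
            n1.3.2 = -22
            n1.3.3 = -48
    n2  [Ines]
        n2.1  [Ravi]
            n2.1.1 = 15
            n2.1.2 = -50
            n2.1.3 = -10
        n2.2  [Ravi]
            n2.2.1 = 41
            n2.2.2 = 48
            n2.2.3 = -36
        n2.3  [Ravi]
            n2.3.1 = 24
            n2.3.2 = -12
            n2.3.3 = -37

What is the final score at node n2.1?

-50

n2.1 (Ravi): min(15, -50, -10) = -50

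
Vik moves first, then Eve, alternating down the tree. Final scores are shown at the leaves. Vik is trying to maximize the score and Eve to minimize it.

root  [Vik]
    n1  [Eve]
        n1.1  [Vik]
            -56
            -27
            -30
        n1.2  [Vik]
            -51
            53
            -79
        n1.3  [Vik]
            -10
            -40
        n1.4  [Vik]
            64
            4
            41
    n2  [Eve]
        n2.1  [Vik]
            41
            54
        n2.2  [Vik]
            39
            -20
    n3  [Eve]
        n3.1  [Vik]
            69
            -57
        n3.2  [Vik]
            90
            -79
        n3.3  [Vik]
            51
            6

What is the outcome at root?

n1.1 (Vik): max(-56, -27, -30) = -27
n1.2 (Vik): max(-51, 53, -79) = 53
n1.3 (Vik): max(-10, -40) = -10
n1.4 (Vik): max(64, 4, 41) = 64
n1 (Eve): min(-27, 53, -10, 64) = -27
n2.1 (Vik): max(41, 54) = 54
n2.2 (Vik): max(39, -20) = 39
n2 (Eve): min(54, 39) = 39
n3.1 (Vik): max(69, -57) = 69
n3.2 (Vik): max(90, -79) = 90
n3.3 (Vik): max(51, 6) = 51
n3 (Eve): min(69, 90, 51) = 51
root (Vik): max(-27, 39, 51) = 51

51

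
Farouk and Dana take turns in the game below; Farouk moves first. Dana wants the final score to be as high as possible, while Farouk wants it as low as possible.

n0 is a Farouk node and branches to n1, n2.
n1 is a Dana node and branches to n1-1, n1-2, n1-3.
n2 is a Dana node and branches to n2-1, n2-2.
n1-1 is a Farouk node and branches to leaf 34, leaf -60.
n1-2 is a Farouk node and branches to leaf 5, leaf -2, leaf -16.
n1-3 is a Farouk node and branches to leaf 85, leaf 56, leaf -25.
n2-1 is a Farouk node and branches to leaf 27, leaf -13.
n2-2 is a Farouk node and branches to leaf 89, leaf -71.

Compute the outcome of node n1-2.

-16

n1-2 (Farouk): min(5, -2, -16) = -16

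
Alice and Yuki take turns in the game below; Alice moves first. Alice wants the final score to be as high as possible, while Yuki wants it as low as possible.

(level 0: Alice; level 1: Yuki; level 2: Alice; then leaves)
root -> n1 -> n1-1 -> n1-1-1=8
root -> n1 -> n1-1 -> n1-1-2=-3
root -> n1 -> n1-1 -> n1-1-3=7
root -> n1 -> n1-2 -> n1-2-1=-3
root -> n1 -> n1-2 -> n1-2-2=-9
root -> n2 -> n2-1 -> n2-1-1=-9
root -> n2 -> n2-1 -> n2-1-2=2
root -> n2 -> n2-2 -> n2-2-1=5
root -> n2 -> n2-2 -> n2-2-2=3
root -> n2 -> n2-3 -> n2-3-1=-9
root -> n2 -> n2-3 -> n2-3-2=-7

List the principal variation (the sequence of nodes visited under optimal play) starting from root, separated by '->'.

n1-1 (Alice): max(8, -3, 7) = 8
n1-2 (Alice): max(-3, -9) = -3
n1 (Yuki): min(8, -3) = -3
n2-1 (Alice): max(-9, 2) = 2
n2-2 (Alice): max(5, 3) = 5
n2-3 (Alice): max(-9, -7) = -7
n2 (Yuki): min(2, 5, -7) = -7
root (Alice): max(-3, -7) = -3
At root, Alice picks n1 (highest: -3).
At n1, Yuki picks n1-2 (lowest: -3).
At n1-2, Alice picks n1-2-1 (highest: -3).
Terminal value -3.

root -> n1 -> n1-2 -> n1-2-1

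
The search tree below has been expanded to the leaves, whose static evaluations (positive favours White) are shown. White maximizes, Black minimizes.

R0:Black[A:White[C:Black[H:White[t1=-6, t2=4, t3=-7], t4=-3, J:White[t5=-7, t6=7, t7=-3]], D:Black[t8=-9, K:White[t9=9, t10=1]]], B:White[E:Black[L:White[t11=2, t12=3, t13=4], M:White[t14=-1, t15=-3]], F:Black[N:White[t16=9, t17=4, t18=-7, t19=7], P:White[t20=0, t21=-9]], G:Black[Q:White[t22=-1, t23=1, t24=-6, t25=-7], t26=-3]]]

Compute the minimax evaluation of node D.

-9

K (White): max(9, 1) = 9
D (Black): min(-9, 9) = -9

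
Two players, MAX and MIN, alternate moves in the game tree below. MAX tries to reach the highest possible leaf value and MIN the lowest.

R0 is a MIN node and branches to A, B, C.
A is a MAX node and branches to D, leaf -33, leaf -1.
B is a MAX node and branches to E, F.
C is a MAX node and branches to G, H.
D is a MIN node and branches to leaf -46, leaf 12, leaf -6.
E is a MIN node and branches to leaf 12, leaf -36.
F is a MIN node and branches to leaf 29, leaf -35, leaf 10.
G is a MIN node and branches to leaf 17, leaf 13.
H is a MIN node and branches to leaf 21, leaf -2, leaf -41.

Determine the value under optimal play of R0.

D (MIN): min(-46, 12, -6) = -46
A (MAX): max(-46, -33, -1) = -1
E (MIN): min(12, -36) = -36
F (MIN): min(29, -35, 10) = -35
B (MAX): max(-36, -35) = -35
G (MIN): min(17, 13) = 13
H (MIN): min(21, -2, -41) = -41
C (MAX): max(13, -41) = 13
R0 (MIN): min(-1, -35, 13) = -35

-35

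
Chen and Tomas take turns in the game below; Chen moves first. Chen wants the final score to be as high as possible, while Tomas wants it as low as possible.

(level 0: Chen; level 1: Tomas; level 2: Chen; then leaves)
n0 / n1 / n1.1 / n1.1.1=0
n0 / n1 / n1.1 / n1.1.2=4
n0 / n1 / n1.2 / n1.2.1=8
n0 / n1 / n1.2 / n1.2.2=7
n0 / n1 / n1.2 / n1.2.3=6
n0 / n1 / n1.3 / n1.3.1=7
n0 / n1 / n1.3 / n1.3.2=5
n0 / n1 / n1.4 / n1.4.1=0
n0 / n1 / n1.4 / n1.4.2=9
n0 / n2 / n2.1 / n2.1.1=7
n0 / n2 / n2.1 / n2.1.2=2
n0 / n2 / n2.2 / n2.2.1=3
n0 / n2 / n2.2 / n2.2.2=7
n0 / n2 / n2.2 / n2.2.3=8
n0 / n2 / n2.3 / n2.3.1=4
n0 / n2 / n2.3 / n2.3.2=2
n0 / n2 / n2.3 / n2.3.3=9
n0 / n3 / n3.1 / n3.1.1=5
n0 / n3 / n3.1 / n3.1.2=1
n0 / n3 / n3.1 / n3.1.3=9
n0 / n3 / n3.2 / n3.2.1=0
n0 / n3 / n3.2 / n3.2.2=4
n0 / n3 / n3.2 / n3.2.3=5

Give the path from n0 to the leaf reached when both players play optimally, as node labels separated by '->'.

n1.1 (Chen): max(0, 4) = 4
n1.2 (Chen): max(8, 7, 6) = 8
n1.3 (Chen): max(7, 5) = 7
n1.4 (Chen): max(0, 9) = 9
n1 (Tomas): min(4, 8, 7, 9) = 4
n2.1 (Chen): max(7, 2) = 7
n2.2 (Chen): max(3, 7, 8) = 8
n2.3 (Chen): max(4, 2, 9) = 9
n2 (Tomas): min(7, 8, 9) = 7
n3.1 (Chen): max(5, 1, 9) = 9
n3.2 (Chen): max(0, 4, 5) = 5
n3 (Tomas): min(9, 5) = 5
n0 (Chen): max(4, 7, 5) = 7
At n0, Chen picks n2 (highest: 7).
At n2, Tomas picks n2.1 (lowest: 7).
At n2.1, Chen picks n2.1.1 (highest: 7).
Terminal value 7.

n0 -> n2 -> n2.1 -> n2.1.1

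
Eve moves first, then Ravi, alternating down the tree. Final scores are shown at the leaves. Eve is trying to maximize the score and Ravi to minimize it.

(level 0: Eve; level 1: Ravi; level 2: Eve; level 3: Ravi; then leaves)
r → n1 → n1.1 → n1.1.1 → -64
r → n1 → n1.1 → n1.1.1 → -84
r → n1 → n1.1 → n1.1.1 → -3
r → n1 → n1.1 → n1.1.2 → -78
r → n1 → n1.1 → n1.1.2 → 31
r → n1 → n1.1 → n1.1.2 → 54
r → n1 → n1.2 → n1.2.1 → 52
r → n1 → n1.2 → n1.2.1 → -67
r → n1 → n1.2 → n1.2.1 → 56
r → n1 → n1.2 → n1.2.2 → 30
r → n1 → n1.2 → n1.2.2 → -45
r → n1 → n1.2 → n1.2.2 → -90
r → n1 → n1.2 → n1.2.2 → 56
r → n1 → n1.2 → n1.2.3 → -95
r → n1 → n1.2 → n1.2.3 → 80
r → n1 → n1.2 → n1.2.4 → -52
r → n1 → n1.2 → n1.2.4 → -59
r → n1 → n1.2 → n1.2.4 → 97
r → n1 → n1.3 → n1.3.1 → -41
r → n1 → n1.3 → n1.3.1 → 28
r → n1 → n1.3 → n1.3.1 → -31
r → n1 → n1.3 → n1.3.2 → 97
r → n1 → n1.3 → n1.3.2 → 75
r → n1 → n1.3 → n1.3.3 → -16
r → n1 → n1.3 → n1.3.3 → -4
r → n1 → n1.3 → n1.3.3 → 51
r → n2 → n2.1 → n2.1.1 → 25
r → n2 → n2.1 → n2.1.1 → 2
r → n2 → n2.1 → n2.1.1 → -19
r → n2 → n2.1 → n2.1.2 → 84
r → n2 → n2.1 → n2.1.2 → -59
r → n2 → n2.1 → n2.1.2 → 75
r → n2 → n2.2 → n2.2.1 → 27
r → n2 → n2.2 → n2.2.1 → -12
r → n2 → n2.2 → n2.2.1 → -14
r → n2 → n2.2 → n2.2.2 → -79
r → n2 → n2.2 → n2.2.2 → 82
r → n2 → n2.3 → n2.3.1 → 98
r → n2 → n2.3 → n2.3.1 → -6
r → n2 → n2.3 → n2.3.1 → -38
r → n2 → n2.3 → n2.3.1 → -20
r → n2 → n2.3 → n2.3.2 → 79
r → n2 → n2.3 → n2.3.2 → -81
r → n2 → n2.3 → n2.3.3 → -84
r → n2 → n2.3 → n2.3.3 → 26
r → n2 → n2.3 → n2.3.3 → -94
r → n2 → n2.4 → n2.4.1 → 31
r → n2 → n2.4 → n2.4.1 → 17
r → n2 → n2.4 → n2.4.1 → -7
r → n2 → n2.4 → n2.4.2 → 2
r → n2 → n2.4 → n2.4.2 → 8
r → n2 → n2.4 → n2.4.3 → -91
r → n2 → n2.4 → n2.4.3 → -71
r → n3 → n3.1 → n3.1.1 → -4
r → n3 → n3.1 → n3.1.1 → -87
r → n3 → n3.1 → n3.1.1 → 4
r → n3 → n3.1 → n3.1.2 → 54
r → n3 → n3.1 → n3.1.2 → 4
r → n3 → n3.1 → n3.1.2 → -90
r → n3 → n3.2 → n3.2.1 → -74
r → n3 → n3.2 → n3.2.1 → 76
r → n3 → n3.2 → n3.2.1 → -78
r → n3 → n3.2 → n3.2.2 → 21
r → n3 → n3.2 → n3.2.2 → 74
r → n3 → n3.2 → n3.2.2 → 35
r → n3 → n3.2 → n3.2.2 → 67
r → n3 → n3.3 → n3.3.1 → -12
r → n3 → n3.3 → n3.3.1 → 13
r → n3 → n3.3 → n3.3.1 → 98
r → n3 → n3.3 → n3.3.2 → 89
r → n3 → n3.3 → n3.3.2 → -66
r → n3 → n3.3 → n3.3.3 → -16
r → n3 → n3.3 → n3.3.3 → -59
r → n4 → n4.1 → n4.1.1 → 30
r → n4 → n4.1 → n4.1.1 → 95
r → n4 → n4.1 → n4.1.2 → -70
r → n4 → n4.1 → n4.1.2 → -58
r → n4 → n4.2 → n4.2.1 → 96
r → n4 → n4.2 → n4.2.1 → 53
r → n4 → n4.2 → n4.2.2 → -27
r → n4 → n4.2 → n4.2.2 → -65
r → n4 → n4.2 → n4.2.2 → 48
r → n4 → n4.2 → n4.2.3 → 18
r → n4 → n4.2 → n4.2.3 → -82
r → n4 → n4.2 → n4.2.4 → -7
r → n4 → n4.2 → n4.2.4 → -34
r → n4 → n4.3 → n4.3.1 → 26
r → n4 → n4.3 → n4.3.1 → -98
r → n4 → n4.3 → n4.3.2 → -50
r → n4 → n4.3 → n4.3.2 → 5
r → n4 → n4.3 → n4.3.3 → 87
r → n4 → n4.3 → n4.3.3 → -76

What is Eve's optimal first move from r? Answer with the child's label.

n2

n1.1.1 (Ravi): min(-64, -84, -3) = -84
n1.1.2 (Ravi): min(-78, 31, 54) = -78
n1.1 (Eve): max(-84, -78) = -78
n1.2.1 (Ravi): min(52, -67, 56) = -67
n1.2.2 (Ravi): min(30, -45, -90, 56) = -90
n1.2.3 (Ravi): min(-95, 80) = -95
n1.2.4 (Ravi): min(-52, -59, 97) = -59
n1.2 (Eve): max(-67, -90, -95, -59) = -59
n1.3.1 (Ravi): min(-41, 28, -31) = -41
n1.3.2 (Ravi): min(97, 75) = 75
n1.3.3 (Ravi): min(-16, -4, 51) = -16
n1.3 (Eve): max(-41, 75, -16) = 75
n1 (Ravi): min(-78, -59, 75) = -78
n2.1.1 (Ravi): min(25, 2, -19) = -19
n2.1.2 (Ravi): min(84, -59, 75) = -59
n2.1 (Eve): max(-19, -59) = -19
n2.2.1 (Ravi): min(27, -12, -14) = -14
n2.2.2 (Ravi): min(-79, 82) = -79
n2.2 (Eve): max(-14, -79) = -14
n2.3.1 (Ravi): min(98, -6, -38, -20) = -38
n2.3.2 (Ravi): min(79, -81) = -81
n2.3.3 (Ravi): min(-84, 26, -94) = -94
n2.3 (Eve): max(-38, -81, -94) = -38
n2.4.1 (Ravi): min(31, 17, -7) = -7
n2.4.2 (Ravi): min(2, 8) = 2
n2.4.3 (Ravi): min(-91, -71) = -91
n2.4 (Eve): max(-7, 2, -91) = 2
n2 (Ravi): min(-19, -14, -38, 2) = -38
n3.1.1 (Ravi): min(-4, -87, 4) = -87
n3.1.2 (Ravi): min(54, 4, -90) = -90
n3.1 (Eve): max(-87, -90) = -87
n3.2.1 (Ravi): min(-74, 76, -78) = -78
n3.2.2 (Ravi): min(21, 74, 35, 67) = 21
n3.2 (Eve): max(-78, 21) = 21
n3.3.1 (Ravi): min(-12, 13, 98) = -12
n3.3.2 (Ravi): min(89, -66) = -66
n3.3.3 (Ravi): min(-16, -59) = -59
n3.3 (Eve): max(-12, -66, -59) = -12
n3 (Ravi): min(-87, 21, -12) = -87
n4.1.1 (Ravi): min(30, 95) = 30
n4.1.2 (Ravi): min(-70, -58) = -70
n4.1 (Eve): max(30, -70) = 30
n4.2.1 (Ravi): min(96, 53) = 53
n4.2.2 (Ravi): min(-27, -65, 48) = -65
n4.2.3 (Ravi): min(18, -82) = -82
n4.2.4 (Ravi): min(-7, -34) = -34
n4.2 (Eve): max(53, -65, -82, -34) = 53
n4.3.1 (Ravi): min(26, -98) = -98
n4.3.2 (Ravi): min(-50, 5) = -50
n4.3.3 (Ravi): min(87, -76) = -76
n4.3 (Eve): max(-98, -50, -76) = -50
n4 (Ravi): min(30, 53, -50) = -50
r (Eve): max(-78, -38, -87, -50) = -38
Eve at r wants the highest of {n1=-78, n2=-38, n3=-87, n4=-50}, so chooses n2.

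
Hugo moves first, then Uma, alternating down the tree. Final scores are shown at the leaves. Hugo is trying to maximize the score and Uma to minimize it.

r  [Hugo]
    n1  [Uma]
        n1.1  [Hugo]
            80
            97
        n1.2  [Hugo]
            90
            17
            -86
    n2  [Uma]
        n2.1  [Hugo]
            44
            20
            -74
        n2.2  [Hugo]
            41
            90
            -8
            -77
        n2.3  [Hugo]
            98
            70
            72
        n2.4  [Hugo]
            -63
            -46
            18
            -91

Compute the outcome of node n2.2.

90

n2.2 (Hugo): max(41, 90, -8, -77) = 90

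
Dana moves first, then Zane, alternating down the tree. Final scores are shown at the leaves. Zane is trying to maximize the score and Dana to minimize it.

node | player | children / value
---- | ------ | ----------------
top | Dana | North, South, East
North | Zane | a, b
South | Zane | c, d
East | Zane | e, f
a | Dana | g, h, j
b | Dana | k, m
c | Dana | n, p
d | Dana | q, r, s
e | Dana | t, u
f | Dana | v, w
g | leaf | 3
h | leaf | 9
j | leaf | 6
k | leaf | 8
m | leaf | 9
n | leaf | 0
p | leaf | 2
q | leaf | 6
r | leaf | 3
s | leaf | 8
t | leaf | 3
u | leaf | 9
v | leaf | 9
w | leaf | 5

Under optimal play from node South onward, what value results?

c (Dana): min(0, 2) = 0
d (Dana): min(6, 3, 8) = 3
South (Zane): max(0, 3) = 3

3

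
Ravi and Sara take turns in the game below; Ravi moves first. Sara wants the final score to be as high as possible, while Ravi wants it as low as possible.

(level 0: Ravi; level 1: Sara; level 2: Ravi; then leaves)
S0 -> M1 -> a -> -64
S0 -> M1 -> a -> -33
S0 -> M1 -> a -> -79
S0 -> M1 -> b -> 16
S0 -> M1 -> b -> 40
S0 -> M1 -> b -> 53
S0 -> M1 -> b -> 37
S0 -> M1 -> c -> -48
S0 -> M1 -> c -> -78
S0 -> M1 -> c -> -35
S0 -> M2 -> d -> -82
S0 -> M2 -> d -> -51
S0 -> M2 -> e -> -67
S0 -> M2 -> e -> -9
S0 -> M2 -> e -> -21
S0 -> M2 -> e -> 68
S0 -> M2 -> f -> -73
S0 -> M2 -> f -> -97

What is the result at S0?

-67

a (Ravi): min(-64, -33, -79) = -79
b (Ravi): min(16, 40, 53, 37) = 16
c (Ravi): min(-48, -78, -35) = -78
M1 (Sara): max(-79, 16, -78) = 16
d (Ravi): min(-82, -51) = -82
e (Ravi): min(-67, -9, -21, 68) = -67
f (Ravi): min(-73, -97) = -97
M2 (Sara): max(-82, -67, -97) = -67
S0 (Ravi): min(16, -67) = -67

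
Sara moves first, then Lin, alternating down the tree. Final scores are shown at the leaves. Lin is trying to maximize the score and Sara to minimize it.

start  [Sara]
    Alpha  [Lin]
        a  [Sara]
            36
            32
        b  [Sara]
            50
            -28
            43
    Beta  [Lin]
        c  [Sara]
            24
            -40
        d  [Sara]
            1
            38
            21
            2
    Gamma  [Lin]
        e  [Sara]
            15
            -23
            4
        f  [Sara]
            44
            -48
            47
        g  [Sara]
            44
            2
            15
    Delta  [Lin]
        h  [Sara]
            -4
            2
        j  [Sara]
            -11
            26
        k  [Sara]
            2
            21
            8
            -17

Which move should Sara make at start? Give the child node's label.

a (Sara): min(36, 32) = 32
b (Sara): min(50, -28, 43) = -28
Alpha (Lin): max(32, -28) = 32
c (Sara): min(24, -40) = -40
d (Sara): min(1, 38, 21, 2) = 1
Beta (Lin): max(-40, 1) = 1
e (Sara): min(15, -23, 4) = -23
f (Sara): min(44, -48, 47) = -48
g (Sara): min(44, 2, 15) = 2
Gamma (Lin): max(-23, -48, 2) = 2
h (Sara): min(-4, 2) = -4
j (Sara): min(-11, 26) = -11
k (Sara): min(2, 21, 8, -17) = -17
Delta (Lin): max(-4, -11, -17) = -4
start (Sara): min(32, 1, 2, -4) = -4
Sara at start wants the lowest of {Alpha=32, Beta=1, Gamma=2, Delta=-4}, so chooses Delta.

Delta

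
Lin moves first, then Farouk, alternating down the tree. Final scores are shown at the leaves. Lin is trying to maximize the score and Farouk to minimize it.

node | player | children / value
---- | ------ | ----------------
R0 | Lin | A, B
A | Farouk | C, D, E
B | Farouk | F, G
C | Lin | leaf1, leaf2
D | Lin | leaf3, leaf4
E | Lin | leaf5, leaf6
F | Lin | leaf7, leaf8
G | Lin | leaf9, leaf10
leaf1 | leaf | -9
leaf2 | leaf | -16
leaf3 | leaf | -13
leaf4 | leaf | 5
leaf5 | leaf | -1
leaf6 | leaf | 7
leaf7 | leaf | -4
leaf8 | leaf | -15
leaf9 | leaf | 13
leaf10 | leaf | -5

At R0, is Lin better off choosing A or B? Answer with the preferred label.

B

C (Lin): max(-9, -16) = -9
D (Lin): max(-13, 5) = 5
E (Lin): max(-1, 7) = 7
A (Farouk): min(-9, 5, 7) = -9
F (Lin): max(-4, -15) = -4
G (Lin): max(13, -5) = 13
B (Farouk): min(-4, 13) = -4
Lin prefers the higher value; A=-9, B=-4. B is better since -4 > -9.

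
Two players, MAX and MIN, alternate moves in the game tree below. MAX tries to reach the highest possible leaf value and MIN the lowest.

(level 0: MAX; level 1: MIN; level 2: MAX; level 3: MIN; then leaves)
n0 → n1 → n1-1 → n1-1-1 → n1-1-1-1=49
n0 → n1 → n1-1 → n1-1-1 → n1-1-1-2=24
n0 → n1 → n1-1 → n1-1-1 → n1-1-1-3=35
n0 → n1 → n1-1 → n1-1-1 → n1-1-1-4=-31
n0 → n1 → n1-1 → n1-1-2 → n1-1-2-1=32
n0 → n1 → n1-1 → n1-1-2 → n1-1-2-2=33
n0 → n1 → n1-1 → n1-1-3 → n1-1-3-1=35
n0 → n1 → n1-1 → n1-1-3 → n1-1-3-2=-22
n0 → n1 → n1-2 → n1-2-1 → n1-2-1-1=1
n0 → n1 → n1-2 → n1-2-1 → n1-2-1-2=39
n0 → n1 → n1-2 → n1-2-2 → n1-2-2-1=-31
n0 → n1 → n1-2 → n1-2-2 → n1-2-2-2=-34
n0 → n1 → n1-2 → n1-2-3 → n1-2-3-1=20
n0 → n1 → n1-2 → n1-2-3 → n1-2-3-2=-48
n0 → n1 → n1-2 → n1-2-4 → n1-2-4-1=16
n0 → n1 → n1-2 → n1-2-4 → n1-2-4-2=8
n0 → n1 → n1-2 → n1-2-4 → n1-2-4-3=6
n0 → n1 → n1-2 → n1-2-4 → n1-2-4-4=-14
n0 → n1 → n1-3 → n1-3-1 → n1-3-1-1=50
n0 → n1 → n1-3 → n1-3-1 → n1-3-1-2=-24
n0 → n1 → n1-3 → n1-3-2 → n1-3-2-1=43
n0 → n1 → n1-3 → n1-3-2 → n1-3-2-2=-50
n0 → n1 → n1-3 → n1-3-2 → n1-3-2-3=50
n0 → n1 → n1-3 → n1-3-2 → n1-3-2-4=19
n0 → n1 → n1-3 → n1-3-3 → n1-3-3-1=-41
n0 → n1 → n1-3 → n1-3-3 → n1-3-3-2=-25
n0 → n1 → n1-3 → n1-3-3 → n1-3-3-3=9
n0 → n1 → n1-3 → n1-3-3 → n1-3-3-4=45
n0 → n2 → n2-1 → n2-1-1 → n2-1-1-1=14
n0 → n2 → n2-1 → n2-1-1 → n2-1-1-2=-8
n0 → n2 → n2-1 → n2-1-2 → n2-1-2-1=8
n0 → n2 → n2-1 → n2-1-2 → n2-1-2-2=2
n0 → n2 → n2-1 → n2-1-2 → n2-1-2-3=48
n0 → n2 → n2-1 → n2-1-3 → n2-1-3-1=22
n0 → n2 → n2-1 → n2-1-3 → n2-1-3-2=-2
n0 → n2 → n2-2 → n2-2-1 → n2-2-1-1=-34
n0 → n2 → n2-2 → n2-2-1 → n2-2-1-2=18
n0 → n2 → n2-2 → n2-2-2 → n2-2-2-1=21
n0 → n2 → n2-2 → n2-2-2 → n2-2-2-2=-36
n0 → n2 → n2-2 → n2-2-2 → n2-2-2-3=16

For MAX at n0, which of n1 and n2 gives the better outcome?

n1-1-1 (MIN): min(49, 24, 35, -31) = -31
n1-1-2 (MIN): min(32, 33) = 32
n1-1-3 (MIN): min(35, -22) = -22
n1-1 (MAX): max(-31, 32, -22) = 32
n1-2-1 (MIN): min(1, 39) = 1
n1-2-2 (MIN): min(-31, -34) = -34
n1-2-3 (MIN): min(20, -48) = -48
n1-2-4 (MIN): min(16, 8, 6, -14) = -14
n1-2 (MAX): max(1, -34, -48, -14) = 1
n1-3-1 (MIN): min(50, -24) = -24
n1-3-2 (MIN): min(43, -50, 50, 19) = -50
n1-3-3 (MIN): min(-41, -25, 9, 45) = -41
n1-3 (MAX): max(-24, -50, -41) = -24
n1 (MIN): min(32, 1, -24) = -24
n2-1-1 (MIN): min(14, -8) = -8
n2-1-2 (MIN): min(8, 2, 48) = 2
n2-1-3 (MIN): min(22, -2) = -2
n2-1 (MAX): max(-8, 2, -2) = 2
n2-2-1 (MIN): min(-34, 18) = -34
n2-2-2 (MIN): min(21, -36, 16) = -36
n2-2 (MAX): max(-34, -36) = -34
n2 (MIN): min(2, -34) = -34
MAX prefers the higher value; n1=-24, n2=-34. n1 is better since -24 > -34.

n1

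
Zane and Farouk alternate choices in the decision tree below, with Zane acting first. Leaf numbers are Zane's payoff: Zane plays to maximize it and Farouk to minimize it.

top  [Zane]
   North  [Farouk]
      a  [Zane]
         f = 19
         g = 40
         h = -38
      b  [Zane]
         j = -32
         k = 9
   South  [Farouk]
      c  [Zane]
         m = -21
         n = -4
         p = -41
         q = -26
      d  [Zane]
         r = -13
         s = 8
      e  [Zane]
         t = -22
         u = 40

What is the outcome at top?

a (Zane): max(19, 40, -38) = 40
b (Zane): max(-32, 9) = 9
North (Farouk): min(40, 9) = 9
c (Zane): max(-21, -4, -41, -26) = -4
d (Zane): max(-13, 8) = 8
e (Zane): max(-22, 40) = 40
South (Farouk): min(-4, 8, 40) = -4
top (Zane): max(9, -4) = 9

9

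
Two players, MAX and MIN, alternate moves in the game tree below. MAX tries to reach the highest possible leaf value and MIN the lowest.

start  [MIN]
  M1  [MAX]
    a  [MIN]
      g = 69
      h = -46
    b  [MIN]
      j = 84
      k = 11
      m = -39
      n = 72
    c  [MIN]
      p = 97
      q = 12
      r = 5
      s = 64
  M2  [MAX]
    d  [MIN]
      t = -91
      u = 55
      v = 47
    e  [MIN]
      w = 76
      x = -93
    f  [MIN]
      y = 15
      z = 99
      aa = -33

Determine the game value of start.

-33

a (MIN): min(69, -46) = -46
b (MIN): min(84, 11, -39, 72) = -39
c (MIN): min(97, 12, 5, 64) = 5
M1 (MAX): max(-46, -39, 5) = 5
d (MIN): min(-91, 55, 47) = -91
e (MIN): min(76, -93) = -93
f (MIN): min(15, 99, -33) = -33
M2 (MAX): max(-91, -93, -33) = -33
start (MIN): min(5, -33) = -33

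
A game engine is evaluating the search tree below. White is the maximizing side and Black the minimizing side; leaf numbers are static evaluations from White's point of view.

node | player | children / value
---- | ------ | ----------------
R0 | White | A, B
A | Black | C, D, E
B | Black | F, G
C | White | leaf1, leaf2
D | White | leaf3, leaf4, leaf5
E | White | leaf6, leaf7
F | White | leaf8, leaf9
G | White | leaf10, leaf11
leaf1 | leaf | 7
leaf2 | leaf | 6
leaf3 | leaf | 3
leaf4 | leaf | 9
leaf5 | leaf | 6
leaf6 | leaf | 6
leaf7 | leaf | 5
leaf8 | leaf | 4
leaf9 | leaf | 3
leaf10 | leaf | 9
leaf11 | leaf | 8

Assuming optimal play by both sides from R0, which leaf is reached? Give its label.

C (White): max(7, 6) = 7
D (White): max(3, 9, 6) = 9
E (White): max(6, 5) = 6
A (Black): min(7, 9, 6) = 6
F (White): max(4, 3) = 4
G (White): max(9, 8) = 9
B (Black): min(4, 9) = 4
R0 (White): max(6, 4) = 6
At R0, White picks A (highest: 6).
At A, Black picks E (lowest: 6).
At E, White picks leaf6 (highest: 6).
Terminal value 6.

leaf6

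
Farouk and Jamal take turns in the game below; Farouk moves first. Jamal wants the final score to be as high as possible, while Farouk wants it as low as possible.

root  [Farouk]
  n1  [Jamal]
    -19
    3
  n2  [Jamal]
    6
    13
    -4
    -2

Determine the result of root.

n1 (Jamal): max(-19, 3) = 3
n2 (Jamal): max(6, 13, -4, -2) = 13
root (Farouk): min(3, 13) = 3

3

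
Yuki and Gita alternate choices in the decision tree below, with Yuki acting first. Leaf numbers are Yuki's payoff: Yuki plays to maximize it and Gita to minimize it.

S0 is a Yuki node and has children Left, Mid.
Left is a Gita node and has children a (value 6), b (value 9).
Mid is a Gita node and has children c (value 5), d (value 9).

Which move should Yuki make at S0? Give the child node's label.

Left (Gita): min(6, 9) = 6
Mid (Gita): min(5, 9) = 5
S0 (Yuki): max(6, 5) = 6
Yuki at S0 wants the highest of {Left=6, Mid=5}, so chooses Left.

Left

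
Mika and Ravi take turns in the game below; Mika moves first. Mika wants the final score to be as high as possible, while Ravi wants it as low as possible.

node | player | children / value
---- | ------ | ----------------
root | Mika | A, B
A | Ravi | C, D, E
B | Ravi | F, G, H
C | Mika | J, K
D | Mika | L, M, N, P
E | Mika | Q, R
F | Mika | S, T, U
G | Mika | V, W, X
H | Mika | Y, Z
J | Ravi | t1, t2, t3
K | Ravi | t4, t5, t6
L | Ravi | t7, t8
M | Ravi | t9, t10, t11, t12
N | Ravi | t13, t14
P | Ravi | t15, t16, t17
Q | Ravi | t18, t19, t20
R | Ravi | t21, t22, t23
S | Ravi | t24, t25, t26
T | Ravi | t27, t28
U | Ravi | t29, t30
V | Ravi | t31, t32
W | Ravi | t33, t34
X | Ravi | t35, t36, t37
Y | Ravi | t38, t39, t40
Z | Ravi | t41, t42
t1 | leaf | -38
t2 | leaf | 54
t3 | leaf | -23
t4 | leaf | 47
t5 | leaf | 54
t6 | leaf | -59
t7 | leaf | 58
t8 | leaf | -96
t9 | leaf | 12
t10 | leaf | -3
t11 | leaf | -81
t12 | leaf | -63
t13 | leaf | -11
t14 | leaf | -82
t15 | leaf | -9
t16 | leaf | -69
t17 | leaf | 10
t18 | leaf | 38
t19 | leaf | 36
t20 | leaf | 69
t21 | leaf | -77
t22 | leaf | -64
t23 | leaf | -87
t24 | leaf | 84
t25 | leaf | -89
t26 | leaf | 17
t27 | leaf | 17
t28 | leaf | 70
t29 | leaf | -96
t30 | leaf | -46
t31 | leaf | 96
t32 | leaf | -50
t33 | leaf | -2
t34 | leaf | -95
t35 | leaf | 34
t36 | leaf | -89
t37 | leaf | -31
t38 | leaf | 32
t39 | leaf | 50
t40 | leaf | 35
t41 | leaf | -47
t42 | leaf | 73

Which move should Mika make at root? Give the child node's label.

J (Ravi): min(-38, 54, -23) = -38
K (Ravi): min(47, 54, -59) = -59
C (Mika): max(-38, -59) = -38
L (Ravi): min(58, -96) = -96
M (Ravi): min(12, -3, -81, -63) = -81
N (Ravi): min(-11, -82) = -82
P (Ravi): min(-9, -69, 10) = -69
D (Mika): max(-96, -81, -82, -69) = -69
Q (Ravi): min(38, 36, 69) = 36
R (Ravi): min(-77, -64, -87) = -87
E (Mika): max(36, -87) = 36
A (Ravi): min(-38, -69, 36) = -69
S (Ravi): min(84, -89, 17) = -89
T (Ravi): min(17, 70) = 17
U (Ravi): min(-96, -46) = -96
F (Mika): max(-89, 17, -96) = 17
V (Ravi): min(96, -50) = -50
W (Ravi): min(-2, -95) = -95
X (Ravi): min(34, -89, -31) = -89
G (Mika): max(-50, -95, -89) = -50
Y (Ravi): min(32, 50, 35) = 32
Z (Ravi): min(-47, 73) = -47
H (Mika): max(32, -47) = 32
B (Ravi): min(17, -50, 32) = -50
root (Mika): max(-69, -50) = -50
Mika at root wants the highest of {A=-69, B=-50}, so chooses B.

B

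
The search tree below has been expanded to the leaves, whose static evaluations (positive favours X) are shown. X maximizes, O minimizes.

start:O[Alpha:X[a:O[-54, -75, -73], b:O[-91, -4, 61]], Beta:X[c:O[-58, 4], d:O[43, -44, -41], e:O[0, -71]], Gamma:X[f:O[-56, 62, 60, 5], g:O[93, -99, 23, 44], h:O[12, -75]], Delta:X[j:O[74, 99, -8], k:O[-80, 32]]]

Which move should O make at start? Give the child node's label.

a (O): min(-54, -75, -73) = -75
b (O): min(-91, -4, 61) = -91
Alpha (X): max(-75, -91) = -75
c (O): min(-58, 4) = -58
d (O): min(43, -44, -41) = -44
e (O): min(0, -71) = -71
Beta (X): max(-58, -44, -71) = -44
f (O): min(-56, 62, 60, 5) = -56
g (O): min(93, -99, 23, 44) = -99
h (O): min(12, -75) = -75
Gamma (X): max(-56, -99, -75) = -56
j (O): min(74, 99, -8) = -8
k (O): min(-80, 32) = -80
Delta (X): max(-8, -80) = -8
start (O): min(-75, -44, -56, -8) = -75
O at start wants the lowest of {Alpha=-75, Beta=-44, Gamma=-56, Delta=-8}, so chooses Alpha.

Alpha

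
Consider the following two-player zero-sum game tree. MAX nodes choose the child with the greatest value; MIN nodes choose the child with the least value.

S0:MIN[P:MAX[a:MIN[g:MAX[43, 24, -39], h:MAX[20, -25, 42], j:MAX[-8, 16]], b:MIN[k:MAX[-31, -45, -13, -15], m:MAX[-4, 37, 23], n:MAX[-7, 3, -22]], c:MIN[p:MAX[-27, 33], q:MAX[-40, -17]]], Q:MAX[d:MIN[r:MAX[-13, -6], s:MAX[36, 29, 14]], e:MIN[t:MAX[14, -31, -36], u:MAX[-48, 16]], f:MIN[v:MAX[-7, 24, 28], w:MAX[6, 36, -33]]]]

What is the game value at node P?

16

g (MAX): max(43, 24, -39) = 43
h (MAX): max(20, -25, 42) = 42
j (MAX): max(-8, 16) = 16
a (MIN): min(43, 42, 16) = 16
k (MAX): max(-31, -45, -13, -15) = -13
m (MAX): max(-4, 37, 23) = 37
n (MAX): max(-7, 3, -22) = 3
b (MIN): min(-13, 37, 3) = -13
p (MAX): max(-27, 33) = 33
q (MAX): max(-40, -17) = -17
c (MIN): min(33, -17) = -17
P (MAX): max(16, -13, -17) = 16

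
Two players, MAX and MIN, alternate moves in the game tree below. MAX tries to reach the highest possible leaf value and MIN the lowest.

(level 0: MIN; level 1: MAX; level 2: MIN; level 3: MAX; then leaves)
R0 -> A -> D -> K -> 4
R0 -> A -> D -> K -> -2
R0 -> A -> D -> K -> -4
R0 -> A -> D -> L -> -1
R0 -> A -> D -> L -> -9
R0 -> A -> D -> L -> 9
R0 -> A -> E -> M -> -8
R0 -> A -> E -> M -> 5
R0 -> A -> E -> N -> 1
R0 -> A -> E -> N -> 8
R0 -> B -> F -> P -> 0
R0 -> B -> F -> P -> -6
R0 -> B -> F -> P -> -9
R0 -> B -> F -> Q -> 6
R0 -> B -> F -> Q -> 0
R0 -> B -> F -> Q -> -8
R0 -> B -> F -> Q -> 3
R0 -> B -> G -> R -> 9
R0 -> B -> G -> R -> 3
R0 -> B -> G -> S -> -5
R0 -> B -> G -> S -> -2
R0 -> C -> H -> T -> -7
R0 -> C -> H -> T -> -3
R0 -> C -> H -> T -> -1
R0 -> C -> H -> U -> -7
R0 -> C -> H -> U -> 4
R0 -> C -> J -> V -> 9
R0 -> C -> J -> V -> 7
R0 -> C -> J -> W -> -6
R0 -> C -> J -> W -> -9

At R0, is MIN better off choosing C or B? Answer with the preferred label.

C

T (MAX): max(-7, -3, -1) = -1
U (MAX): max(-7, 4) = 4
H (MIN): min(-1, 4) = -1
V (MAX): max(9, 7) = 9
W (MAX): max(-6, -9) = -6
J (MIN): min(9, -6) = -6
C (MAX): max(-1, -6) = -1
P (MAX): max(0, -6, -9) = 0
Q (MAX): max(6, 0, -8, 3) = 6
F (MIN): min(0, 6) = 0
R (MAX): max(9, 3) = 9
S (MAX): max(-5, -2) = -2
G (MIN): min(9, -2) = -2
B (MAX): max(0, -2) = 0
MIN prefers the lower value; C=-1, B=0. C is better since -1 < 0.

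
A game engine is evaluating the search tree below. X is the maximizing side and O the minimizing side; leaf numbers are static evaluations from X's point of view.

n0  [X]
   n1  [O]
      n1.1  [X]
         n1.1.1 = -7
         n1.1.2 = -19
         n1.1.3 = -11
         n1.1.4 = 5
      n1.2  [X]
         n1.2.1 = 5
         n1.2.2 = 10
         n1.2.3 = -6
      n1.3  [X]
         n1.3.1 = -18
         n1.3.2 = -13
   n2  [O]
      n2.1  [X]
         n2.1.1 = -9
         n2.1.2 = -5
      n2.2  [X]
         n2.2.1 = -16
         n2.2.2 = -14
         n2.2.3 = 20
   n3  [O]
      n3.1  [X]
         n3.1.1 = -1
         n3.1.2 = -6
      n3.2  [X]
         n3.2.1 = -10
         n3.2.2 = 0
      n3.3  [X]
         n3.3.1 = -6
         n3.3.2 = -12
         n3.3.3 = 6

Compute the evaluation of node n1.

-13

n1.1 (X): max(-7, -19, -11, 5) = 5
n1.2 (X): max(5, 10, -6) = 10
n1.3 (X): max(-18, -13) = -13
n1 (O): min(5, 10, -13) = -13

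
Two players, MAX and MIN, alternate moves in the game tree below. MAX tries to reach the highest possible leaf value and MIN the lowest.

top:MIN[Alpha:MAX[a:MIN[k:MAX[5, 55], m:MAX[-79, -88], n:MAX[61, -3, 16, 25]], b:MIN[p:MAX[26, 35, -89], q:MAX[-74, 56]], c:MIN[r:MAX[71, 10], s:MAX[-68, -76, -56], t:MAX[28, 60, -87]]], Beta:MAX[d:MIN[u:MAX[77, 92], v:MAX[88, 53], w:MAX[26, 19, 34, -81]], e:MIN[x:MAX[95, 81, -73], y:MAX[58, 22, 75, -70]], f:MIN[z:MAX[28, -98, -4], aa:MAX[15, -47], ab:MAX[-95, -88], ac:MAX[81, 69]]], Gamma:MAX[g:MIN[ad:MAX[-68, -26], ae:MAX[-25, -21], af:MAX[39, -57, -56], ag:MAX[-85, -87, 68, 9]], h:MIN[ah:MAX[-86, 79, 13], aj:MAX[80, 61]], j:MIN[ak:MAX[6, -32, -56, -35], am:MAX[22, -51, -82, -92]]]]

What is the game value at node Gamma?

ad (MAX): max(-68, -26) = -26
ae (MAX): max(-25, -21) = -21
af (MAX): max(39, -57, -56) = 39
ag (MAX): max(-85, -87, 68, 9) = 68
g (MIN): min(-26, -21, 39, 68) = -26
ah (MAX): max(-86, 79, 13) = 79
aj (MAX): max(80, 61) = 80
h (MIN): min(79, 80) = 79
ak (MAX): max(6, -32, -56, -35) = 6
am (MAX): max(22, -51, -82, -92) = 22
j (MIN): min(6, 22) = 6
Gamma (MAX): max(-26, 79, 6) = 79

79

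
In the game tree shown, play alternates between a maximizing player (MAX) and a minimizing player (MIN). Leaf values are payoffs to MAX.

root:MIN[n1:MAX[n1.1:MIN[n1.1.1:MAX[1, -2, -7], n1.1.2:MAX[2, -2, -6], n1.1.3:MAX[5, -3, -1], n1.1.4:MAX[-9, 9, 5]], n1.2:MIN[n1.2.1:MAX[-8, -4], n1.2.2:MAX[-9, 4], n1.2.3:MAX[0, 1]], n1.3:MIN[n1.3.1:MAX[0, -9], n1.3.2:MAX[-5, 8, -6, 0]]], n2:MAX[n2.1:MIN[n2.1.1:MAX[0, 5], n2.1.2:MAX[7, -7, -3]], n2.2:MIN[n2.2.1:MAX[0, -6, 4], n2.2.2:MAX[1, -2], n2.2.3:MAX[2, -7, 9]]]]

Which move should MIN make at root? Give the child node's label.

n1.1.1 (MAX): max(1, -2, -7) = 1
n1.1.2 (MAX): max(2, -2, -6) = 2
n1.1.3 (MAX): max(5, -3, -1) = 5
n1.1.4 (MAX): max(-9, 9, 5) = 9
n1.1 (MIN): min(1, 2, 5, 9) = 1
n1.2.1 (MAX): max(-8, -4) = -4
n1.2.2 (MAX): max(-9, 4) = 4
n1.2.3 (MAX): max(0, 1) = 1
n1.2 (MIN): min(-4, 4, 1) = -4
n1.3.1 (MAX): max(0, -9) = 0
n1.3.2 (MAX): max(-5, 8, -6, 0) = 8
n1.3 (MIN): min(0, 8) = 0
n1 (MAX): max(1, -4, 0) = 1
n2.1.1 (MAX): max(0, 5) = 5
n2.1.2 (MAX): max(7, -7, -3) = 7
n2.1 (MIN): min(5, 7) = 5
n2.2.1 (MAX): max(0, -6, 4) = 4
n2.2.2 (MAX): max(1, -2) = 1
n2.2.3 (MAX): max(2, -7, 9) = 9
n2.2 (MIN): min(4, 1, 9) = 1
n2 (MAX): max(5, 1) = 5
root (MIN): min(1, 5) = 1
MIN at root wants the lowest of {n1=1, n2=5}, so chooses n1.

n1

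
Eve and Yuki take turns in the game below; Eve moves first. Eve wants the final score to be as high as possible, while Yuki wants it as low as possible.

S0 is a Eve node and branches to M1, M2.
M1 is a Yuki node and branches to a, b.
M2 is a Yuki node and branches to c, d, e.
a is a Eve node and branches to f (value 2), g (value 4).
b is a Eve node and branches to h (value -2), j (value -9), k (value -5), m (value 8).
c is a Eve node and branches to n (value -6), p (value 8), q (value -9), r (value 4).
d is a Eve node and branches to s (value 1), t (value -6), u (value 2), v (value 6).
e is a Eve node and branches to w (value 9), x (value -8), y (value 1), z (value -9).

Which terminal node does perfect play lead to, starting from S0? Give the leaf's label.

a (Eve): max(2, 4) = 4
b (Eve): max(-2, -9, -5, 8) = 8
M1 (Yuki): min(4, 8) = 4
c (Eve): max(-6, 8, -9, 4) = 8
d (Eve): max(1, -6, 2, 6) = 6
e (Eve): max(9, -8, 1, -9) = 9
M2 (Yuki): min(8, 6, 9) = 6
S0 (Eve): max(4, 6) = 6
At S0, Eve picks M2 (highest: 6).
At M2, Yuki picks d (lowest: 6).
At d, Eve picks v (highest: 6).
Terminal value 6.

v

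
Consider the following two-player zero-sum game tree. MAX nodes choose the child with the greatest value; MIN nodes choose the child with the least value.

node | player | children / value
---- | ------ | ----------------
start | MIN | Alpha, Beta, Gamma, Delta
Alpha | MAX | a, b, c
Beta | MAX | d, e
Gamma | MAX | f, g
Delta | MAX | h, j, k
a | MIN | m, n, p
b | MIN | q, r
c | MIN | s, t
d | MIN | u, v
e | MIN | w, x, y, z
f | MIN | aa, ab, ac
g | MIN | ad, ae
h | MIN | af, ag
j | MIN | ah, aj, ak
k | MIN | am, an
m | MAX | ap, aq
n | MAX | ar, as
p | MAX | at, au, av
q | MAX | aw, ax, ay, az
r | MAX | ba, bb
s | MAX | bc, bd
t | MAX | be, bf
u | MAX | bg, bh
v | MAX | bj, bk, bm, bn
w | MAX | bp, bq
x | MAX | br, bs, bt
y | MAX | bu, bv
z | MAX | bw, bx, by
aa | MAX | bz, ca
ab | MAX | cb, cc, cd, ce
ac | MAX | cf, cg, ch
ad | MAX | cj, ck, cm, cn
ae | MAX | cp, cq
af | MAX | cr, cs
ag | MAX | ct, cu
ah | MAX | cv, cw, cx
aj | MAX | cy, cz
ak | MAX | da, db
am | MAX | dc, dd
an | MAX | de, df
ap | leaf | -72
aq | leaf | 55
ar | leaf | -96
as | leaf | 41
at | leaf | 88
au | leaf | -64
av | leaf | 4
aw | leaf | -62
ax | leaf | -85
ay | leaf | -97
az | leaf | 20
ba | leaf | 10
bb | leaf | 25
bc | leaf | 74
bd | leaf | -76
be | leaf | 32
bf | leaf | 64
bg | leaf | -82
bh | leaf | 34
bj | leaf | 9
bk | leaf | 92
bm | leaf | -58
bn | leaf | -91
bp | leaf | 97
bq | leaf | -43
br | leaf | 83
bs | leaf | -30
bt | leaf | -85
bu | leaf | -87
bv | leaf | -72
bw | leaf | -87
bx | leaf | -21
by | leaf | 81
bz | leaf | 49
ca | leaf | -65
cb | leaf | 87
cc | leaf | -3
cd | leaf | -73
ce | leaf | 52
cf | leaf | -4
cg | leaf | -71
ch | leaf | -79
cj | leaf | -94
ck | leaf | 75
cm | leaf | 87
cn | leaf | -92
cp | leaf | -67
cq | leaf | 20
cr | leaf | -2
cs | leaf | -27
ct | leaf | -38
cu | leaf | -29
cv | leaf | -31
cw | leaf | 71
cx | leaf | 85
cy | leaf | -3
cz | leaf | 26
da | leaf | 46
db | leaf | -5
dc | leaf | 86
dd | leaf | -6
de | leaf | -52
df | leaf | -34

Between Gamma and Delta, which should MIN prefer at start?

Gamma

aa (MAX): max(49, -65) = 49
ab (MAX): max(87, -3, -73, 52) = 87
ac (MAX): max(-4, -71, -79) = -4
f (MIN): min(49, 87, -4) = -4
ad (MAX): max(-94, 75, 87, -92) = 87
ae (MAX): max(-67, 20) = 20
g (MIN): min(87, 20) = 20
Gamma (MAX): max(-4, 20) = 20
af (MAX): max(-2, -27) = -2
ag (MAX): max(-38, -29) = -29
h (MIN): min(-2, -29) = -29
ah (MAX): max(-31, 71, 85) = 85
aj (MAX): max(-3, 26) = 26
ak (MAX): max(46, -5) = 46
j (MIN): min(85, 26, 46) = 26
am (MAX): max(86, -6) = 86
an (MAX): max(-52, -34) = -34
k (MIN): min(86, -34) = -34
Delta (MAX): max(-29, 26, -34) = 26
MIN prefers the lower value; Gamma=20, Delta=26. Gamma is better since 20 < 26.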